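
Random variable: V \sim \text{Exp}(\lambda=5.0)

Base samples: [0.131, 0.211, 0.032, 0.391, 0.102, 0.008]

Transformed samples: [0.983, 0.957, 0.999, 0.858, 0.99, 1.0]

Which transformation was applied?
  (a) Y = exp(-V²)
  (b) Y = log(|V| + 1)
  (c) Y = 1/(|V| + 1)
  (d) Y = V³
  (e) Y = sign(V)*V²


Checking option (a) Y = exp(-V²):
  V = 0.131 -> Y = 0.983 ✓
  V = 0.211 -> Y = 0.957 ✓
  V = 0.032 -> Y = 0.999 ✓
All samples match this transformation.

(a) exp(-V²)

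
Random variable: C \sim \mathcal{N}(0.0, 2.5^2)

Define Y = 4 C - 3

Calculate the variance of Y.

For Y = aC + b: Var(Y) = a² * Var(C)
Var(C) = 2.5^2 = 6.25
Var(Y) = 4² * 6.25 = 16 * 6.25 = 100

100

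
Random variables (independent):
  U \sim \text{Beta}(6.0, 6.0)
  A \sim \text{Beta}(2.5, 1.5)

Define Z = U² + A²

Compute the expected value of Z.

E[Z] = E[U²] + E[A²]
E[U²] = Var(U) + E[U]² = 0.019230769 + 0.25 = 0.26923077
E[A²] = Var(A) + E[A]² = 0.046875 + 0.390625 = 0.4375
E[Z] = 0.26923077 + 0.4375 = 0.70673077

0.70673077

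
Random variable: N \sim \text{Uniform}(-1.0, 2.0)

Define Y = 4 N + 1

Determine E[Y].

For Y = 4N + 1:
E[Y] = 4 * E[N] + 1
E[N] = (-1 + 2)/2 = 0.5
E[Y] = 4 * 0.5 + 1 = 3

3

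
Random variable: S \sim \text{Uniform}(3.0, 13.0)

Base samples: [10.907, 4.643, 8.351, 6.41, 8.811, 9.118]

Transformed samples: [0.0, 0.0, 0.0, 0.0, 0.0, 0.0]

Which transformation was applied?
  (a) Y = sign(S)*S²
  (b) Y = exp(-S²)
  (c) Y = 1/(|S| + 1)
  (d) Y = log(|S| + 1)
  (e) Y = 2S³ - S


Checking option (b) Y = exp(-S²):
  S = 10.907 -> Y = 0.0 ✓
  S = 4.643 -> Y = 0.0 ✓
  S = 8.351 -> Y = 0.0 ✓
All samples match this transformation.

(b) exp(-S²)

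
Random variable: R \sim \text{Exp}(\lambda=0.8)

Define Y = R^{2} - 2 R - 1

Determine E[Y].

E[Y] = 1*E[R²] - 2*E[R] - 1
E[R] = 1.25
E[R²] = Var(R) + (E[R])² = 1.5625 + 1.5625 = 3.125
E[Y] = 1*3.125 - 2*1.25 - 1 = -0.375

-0.375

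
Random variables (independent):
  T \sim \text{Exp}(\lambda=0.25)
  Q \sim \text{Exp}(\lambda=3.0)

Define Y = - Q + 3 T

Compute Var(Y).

For independent RVs: Var(aX + bY) = a²Var(X) + b²Var(Y)
Var(T) = 16
Var(Q) = 0.11111111
Var(Y) = 3²*16 + (-1)²*0.11111111
= 9*16 + 1*0.11111111 = 144.11111

144.11111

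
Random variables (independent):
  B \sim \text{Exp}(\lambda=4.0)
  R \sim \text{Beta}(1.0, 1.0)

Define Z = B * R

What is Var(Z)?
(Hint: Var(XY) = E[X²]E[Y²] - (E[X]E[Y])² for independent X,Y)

Var(XY) = E[X²]E[Y²] - (E[X]E[Y])²
E[B] = 0.25, Var(B) = 0.0625
E[R] = 0.5, Var(R) = 0.083333333
E[B²] = 0.0625 + 0.25² = 0.125
E[R²] = 0.083333333 + 0.5² = 0.33333333
Var(Z) = 0.125*0.33333333 - (0.25*0.5)²
= 0.041666667 - 0.015625 = 0.026041667

0.026041667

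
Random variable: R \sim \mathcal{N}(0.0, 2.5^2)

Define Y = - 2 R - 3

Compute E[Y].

For Y = -2R - 3:
E[Y] = -2 * E[R] - 3
E[R] = 0.0 = 0
E[Y] = -2 * 0 - 3 = -3

-3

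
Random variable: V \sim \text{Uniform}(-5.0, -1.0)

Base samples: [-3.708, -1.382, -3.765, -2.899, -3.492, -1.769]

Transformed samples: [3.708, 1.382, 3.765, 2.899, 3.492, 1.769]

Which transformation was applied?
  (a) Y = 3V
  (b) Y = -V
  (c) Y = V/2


Checking option (b) Y = -V:
  V = -3.708 -> Y = 3.708 ✓
  V = -1.382 -> Y = 1.382 ✓
  V = -3.765 -> Y = 3.765 ✓
All samples match this transformation.

(b) -V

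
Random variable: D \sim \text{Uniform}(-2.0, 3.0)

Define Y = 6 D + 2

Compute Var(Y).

For Y = aD + b: Var(Y) = a² * Var(D)
Var(D) = (3 + 2)^2/12 = 2.0833333
Var(Y) = 6² * 2.0833333 = 36 * 2.0833333 = 75

75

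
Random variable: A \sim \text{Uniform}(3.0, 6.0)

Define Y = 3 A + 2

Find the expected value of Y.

For Y = 3A + 2:
E[Y] = 3 * E[A] + 2
E[A] = (3 + 6)/2 = 4.5
E[Y] = 3 * 4.5 + 2 = 15.5

15.5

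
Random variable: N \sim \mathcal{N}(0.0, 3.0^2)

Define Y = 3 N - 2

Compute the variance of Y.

For Y = aN + b: Var(Y) = a² * Var(N)
Var(N) = 3.0^2 = 9
Var(Y) = 3² * 9 = 9 * 9 = 81

81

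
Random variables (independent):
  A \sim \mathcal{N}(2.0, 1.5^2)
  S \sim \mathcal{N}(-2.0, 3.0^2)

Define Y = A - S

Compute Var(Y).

For independent RVs: Var(aX + bY) = a²Var(X) + b²Var(Y)
Var(A) = 2.25
Var(S) = 9
Var(Y) = 1²*2.25 + (-1)²*9
= 1*2.25 + 1*9 = 11.25

11.25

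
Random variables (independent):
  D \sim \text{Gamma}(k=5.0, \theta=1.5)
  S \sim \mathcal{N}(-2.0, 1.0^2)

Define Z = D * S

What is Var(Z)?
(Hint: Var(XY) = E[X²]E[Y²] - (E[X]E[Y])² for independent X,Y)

Var(XY) = E[X²]E[Y²] - (E[X]E[Y])²
E[D] = 7.5, Var(D) = 11.25
E[S] = -2, Var(S) = 1
E[D²] = 11.25 + 7.5² = 67.5
E[S²] = 1 + (-2)² = 5
Var(Z) = 67.5*5 - (7.5*(-2))²
= 337.5 - 225 = 112.5

112.5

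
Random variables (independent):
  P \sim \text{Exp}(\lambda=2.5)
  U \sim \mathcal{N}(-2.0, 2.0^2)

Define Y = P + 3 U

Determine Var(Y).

For independent RVs: Var(aX + bY) = a²Var(X) + b²Var(Y)
Var(P) = 0.16
Var(U) = 4
Var(Y) = 1²*0.16 + 3²*4
= 1*0.16 + 9*4 = 36.16

36.16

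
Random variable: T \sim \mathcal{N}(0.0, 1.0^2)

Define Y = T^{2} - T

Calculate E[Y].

E[Y] = 1*E[T²] - 1*E[T]
E[T] = 0
E[T²] = Var(T) + (E[T])² = 1 + 0 = 1
E[Y] = 1*1 - 1*0 = 1

1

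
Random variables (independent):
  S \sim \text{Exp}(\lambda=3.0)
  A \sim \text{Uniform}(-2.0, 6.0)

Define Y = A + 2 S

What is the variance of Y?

For independent RVs: Var(aX + bY) = a²Var(X) + b²Var(Y)
Var(S) = 0.11111111
Var(A) = 5.3333333
Var(Y) = 2²*0.11111111 + 1²*5.3333333
= 4*0.11111111 + 1*5.3333333 = 5.7777778

5.7777778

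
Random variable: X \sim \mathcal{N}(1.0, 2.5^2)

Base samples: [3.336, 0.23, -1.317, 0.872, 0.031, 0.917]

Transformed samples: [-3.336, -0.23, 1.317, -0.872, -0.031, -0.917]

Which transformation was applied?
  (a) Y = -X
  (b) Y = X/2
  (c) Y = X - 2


Checking option (a) Y = -X:
  X = 3.336 -> Y = -3.336 ✓
  X = 0.23 -> Y = -0.23 ✓
  X = -1.317 -> Y = 1.317 ✓
All samples match this transformation.

(a) -X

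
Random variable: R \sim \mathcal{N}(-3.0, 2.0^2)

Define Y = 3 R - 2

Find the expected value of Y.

For Y = 3R - 2:
E[Y] = 3 * E[R] - 2
E[R] = -3.0 = -3
E[Y] = 3 * (-3) - 2 = -11

-11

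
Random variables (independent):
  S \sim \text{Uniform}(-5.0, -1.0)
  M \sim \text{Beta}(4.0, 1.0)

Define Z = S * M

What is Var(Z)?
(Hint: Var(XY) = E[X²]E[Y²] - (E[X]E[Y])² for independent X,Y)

Var(XY) = E[X²]E[Y²] - (E[X]E[Y])²
E[S] = -3, Var(S) = 1.3333333
E[M] = 0.8, Var(M) = 0.026666667
E[S²] = 1.3333333 + (-3)² = 10.333333
E[M²] = 0.026666667 + 0.8² = 0.66666667
Var(Z) = 10.333333*0.66666667 - (-3*0.8)²
= 6.8888889 - 5.76 = 1.1288889

1.1288889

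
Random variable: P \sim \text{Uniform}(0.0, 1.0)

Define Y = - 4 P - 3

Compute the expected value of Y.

For Y = -4P - 3:
E[Y] = -4 * E[P] - 3
E[P] = (0 + 1)/2 = 0.5
E[Y] = -4 * 0.5 - 3 = -5

-5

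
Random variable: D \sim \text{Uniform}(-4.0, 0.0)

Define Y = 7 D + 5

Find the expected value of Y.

For Y = 7D + 5:
E[Y] = 7 * E[D] + 5
E[D] = (-4 + 0)/2 = -2
E[Y] = 7 * (-2) + 5 = -9

-9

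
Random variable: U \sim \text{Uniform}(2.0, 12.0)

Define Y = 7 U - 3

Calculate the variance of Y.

For Y = aU + b: Var(Y) = a² * Var(U)
Var(U) = (12 - 2)^2/12 = 8.3333333
Var(Y) = 7² * 8.3333333 = 49 * 8.3333333 = 408.33333

408.33333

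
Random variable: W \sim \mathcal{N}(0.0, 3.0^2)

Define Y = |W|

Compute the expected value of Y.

For X ~ N(0, 3.0²), E[|X|] = sigma * sqrt(2/pi)
= 3.0 * sqrt(2/pi) = 2.3936537

2.3936537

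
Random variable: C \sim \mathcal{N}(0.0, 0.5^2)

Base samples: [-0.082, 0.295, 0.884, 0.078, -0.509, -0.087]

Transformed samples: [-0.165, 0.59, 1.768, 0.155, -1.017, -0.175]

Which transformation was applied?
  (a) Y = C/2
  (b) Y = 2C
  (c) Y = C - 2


Checking option (b) Y = 2C:
  C = -0.082 -> Y = -0.165 ✓
  C = 0.295 -> Y = 0.59 ✓
  C = 0.884 -> Y = 1.768 ✓
All samples match this transformation.

(b) 2C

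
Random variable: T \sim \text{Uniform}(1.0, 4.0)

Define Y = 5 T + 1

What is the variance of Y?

For Y = aT + b: Var(Y) = a² * Var(T)
Var(T) = (4 - 1)^2/12 = 0.75
Var(Y) = 5² * 0.75 = 25 * 0.75 = 18.75

18.75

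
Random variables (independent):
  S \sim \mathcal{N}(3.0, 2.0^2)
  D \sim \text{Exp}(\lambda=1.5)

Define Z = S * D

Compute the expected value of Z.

For independent RVs: E[XY] = E[X]*E[Y]
E[S] = 3
E[D] = 0.66666667
E[Z] = 3 * 0.66666667 = 2

2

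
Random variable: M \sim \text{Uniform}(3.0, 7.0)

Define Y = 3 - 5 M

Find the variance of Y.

For Y = aM + b: Var(Y) = a² * Var(M)
Var(M) = (7 - 3)^2/12 = 1.3333333
Var(Y) = (-5)² * 1.3333333 = 25 * 1.3333333 = 33.333333

33.333333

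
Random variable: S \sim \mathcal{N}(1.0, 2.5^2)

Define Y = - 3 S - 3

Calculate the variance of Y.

For Y = aS + b: Var(Y) = a² * Var(S)
Var(S) = 2.5^2 = 6.25
Var(Y) = (-3)² * 6.25 = 9 * 6.25 = 56.25

56.25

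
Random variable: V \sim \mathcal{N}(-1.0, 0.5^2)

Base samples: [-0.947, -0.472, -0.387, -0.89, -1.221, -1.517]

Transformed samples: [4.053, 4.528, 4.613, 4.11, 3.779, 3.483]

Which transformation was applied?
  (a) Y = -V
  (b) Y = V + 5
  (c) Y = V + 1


Checking option (b) Y = V + 5:
  V = -0.947 -> Y = 4.053 ✓
  V = -0.472 -> Y = 4.528 ✓
  V = -0.387 -> Y = 4.613 ✓
All samples match this transformation.

(b) V + 5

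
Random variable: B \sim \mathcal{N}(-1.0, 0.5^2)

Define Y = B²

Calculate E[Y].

Using E[X²] = Var(X) + (E[X])²:
E[B] = -1
Var(B) = 0.5^2 = 0.25
E[B²] = 0.25 + (-1)² = 0.25 + 1 = 1.25

1.25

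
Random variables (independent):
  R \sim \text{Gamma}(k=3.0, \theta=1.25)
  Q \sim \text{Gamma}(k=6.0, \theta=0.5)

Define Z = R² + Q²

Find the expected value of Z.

E[Z] = E[R²] + E[Q²]
E[R²] = Var(R) + E[R]² = 4.6875 + 14.0625 = 18.75
E[Q²] = Var(Q) + E[Q]² = 1.5 + 9 = 10.5
E[Z] = 18.75 + 10.5 = 29.25

29.25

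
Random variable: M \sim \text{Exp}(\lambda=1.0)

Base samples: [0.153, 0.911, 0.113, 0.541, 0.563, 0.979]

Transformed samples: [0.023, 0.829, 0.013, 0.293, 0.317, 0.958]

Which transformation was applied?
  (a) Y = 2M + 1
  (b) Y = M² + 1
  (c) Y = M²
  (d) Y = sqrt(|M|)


Checking option (c) Y = M²:
  M = 0.153 -> Y = 0.023 ✓
  M = 0.911 -> Y = 0.829 ✓
  M = 0.113 -> Y = 0.013 ✓
All samples match this transformation.

(c) M²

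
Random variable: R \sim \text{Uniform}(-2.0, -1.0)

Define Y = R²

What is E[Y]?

Using E[X²] = Var(X) + (E[X])²:
E[R] = -1.5
Var(R) = (-1 + 2)^2/12 = 0.083333333
E[R²] = 0.083333333 + (-1.5)² = 0.083333333 + 2.25 = 2.3333333

2.3333333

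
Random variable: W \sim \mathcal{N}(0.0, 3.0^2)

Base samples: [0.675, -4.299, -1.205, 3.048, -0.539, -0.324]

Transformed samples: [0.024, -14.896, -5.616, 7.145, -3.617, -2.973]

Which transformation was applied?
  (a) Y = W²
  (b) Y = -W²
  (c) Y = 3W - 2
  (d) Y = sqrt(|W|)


Checking option (c) Y = 3W - 2:
  W = 0.675 -> Y = 0.024 ✓
  W = -4.299 -> Y = -14.896 ✓
  W = -1.205 -> Y = -5.616 ✓
All samples match this transformation.

(c) 3W - 2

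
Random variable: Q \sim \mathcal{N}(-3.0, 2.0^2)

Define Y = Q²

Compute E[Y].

E[Q²] = Var(Q) + (E[Q])² = 4 + 9 = 13

13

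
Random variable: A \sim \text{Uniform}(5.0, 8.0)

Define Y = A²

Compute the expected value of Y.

E[A²] = Var(A) + (E[A])² = 0.75 + 42.25 = 43

43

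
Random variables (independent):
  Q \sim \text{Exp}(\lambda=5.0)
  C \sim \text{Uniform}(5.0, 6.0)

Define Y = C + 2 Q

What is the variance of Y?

For independent RVs: Var(aX + bY) = a²Var(X) + b²Var(Y)
Var(Q) = 0.04
Var(C) = 0.083333333
Var(Y) = 2²*0.04 + 1²*0.083333333
= 4*0.04 + 1*0.083333333 = 0.24333333

0.24333333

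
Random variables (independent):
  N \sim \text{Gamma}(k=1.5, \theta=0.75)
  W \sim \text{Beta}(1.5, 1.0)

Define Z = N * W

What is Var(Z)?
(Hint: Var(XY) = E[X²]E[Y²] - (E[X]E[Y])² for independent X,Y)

Var(XY) = E[X²]E[Y²] - (E[X]E[Y])²
E[N] = 1.125, Var(N) = 0.84375
E[W] = 0.6, Var(W) = 0.068571429
E[N²] = 0.84375 + 1.125² = 2.109375
E[W²] = 0.068571429 + 0.6² = 0.42857143
Var(Z) = 2.109375*0.42857143 - (1.125*0.6)²
= 0.90401786 - 0.455625 = 0.44839286

0.44839286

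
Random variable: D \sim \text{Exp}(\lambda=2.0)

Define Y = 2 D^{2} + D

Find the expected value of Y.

E[Y] = 2*E[D²] + 1*E[D]
E[D] = 0.5
E[D²] = Var(D) + (E[D])² = 0.25 + 0.25 = 0.5
E[Y] = 2*0.5 + 1*0.5 = 1.5

1.5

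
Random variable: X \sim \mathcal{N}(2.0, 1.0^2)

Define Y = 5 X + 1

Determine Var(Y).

For Y = aX + b: Var(Y) = a² * Var(X)
Var(X) = 1.0^2 = 1
Var(Y) = 5² * 1 = 25 * 1 = 25

25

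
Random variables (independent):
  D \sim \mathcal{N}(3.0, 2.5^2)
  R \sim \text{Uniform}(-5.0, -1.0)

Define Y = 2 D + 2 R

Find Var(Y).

For independent RVs: Var(aX + bY) = a²Var(X) + b²Var(Y)
Var(D) = 6.25
Var(R) = 1.3333333
Var(Y) = 2²*6.25 + 2²*1.3333333
= 4*6.25 + 4*1.3333333 = 30.333333

30.333333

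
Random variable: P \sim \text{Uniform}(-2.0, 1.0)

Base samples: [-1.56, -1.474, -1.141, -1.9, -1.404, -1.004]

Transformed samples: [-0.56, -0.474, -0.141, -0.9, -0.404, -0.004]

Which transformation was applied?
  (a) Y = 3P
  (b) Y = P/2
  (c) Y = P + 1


Checking option (c) Y = P + 1:
  P = -1.56 -> Y = -0.56 ✓
  P = -1.474 -> Y = -0.474 ✓
  P = -1.141 -> Y = -0.141 ✓
All samples match this transformation.

(c) P + 1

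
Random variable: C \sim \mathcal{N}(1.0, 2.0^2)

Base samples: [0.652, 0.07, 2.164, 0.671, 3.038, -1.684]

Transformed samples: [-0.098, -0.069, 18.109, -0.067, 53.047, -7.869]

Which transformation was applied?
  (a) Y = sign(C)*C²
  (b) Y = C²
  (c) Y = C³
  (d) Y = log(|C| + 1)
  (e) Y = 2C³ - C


Checking option (e) Y = 2C³ - C:
  C = 0.652 -> Y = -0.098 ✓
  C = 0.07 -> Y = -0.069 ✓
  C = 2.164 -> Y = 18.109 ✓
All samples match this transformation.

(e) 2C³ - C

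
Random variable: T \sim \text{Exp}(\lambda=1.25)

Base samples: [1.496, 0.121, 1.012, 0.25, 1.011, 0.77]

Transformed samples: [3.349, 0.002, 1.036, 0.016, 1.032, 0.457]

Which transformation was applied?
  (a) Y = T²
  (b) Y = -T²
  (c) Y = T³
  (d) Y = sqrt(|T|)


Checking option (c) Y = T³:
  T = 1.496 -> Y = 3.349 ✓
  T = 0.121 -> Y = 0.002 ✓
  T = 1.012 -> Y = 1.036 ✓
All samples match this transformation.

(c) T³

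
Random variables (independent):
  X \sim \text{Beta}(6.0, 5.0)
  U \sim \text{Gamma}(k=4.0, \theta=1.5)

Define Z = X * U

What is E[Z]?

For independent RVs: E[XY] = E[X]*E[Y]
E[X] = 0.54545455
E[U] = 6
E[Z] = 0.54545455 * 6 = 3.2727273

3.2727273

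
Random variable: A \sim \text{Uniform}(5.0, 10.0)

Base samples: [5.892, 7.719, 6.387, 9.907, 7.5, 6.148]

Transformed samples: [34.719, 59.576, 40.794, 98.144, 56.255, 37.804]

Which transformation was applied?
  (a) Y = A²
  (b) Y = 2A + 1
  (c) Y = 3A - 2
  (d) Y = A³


Checking option (a) Y = A²:
  A = 5.892 -> Y = 34.719 ✓
  A = 7.719 -> Y = 59.576 ✓
  A = 6.387 -> Y = 40.794 ✓
All samples match this transformation.

(a) A²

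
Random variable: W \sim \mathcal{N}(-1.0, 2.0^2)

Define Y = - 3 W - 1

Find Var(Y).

For Y = aW + b: Var(Y) = a² * Var(W)
Var(W) = 2.0^2 = 4
Var(Y) = (-3)² * 4 = 9 * 4 = 36

36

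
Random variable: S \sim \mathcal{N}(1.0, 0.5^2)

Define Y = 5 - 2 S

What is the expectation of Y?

For Y = -2S + 5:
E[Y] = -2 * E[S] + 5
E[S] = 1.0 = 1
E[Y] = -2 * 1 + 5 = 3

3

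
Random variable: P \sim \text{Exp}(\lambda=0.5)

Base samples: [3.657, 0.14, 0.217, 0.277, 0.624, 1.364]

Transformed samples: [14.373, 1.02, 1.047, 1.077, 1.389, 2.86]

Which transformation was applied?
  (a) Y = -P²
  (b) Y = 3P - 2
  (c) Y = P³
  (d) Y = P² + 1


Checking option (d) Y = P² + 1:
  P = 3.657 -> Y = 14.373 ✓
  P = 0.14 -> Y = 1.02 ✓
  P = 0.217 -> Y = 1.047 ✓
All samples match this transformation.

(d) P² + 1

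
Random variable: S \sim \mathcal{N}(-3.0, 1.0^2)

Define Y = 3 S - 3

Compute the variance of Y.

For Y = aS + b: Var(Y) = a² * Var(S)
Var(S) = 1.0^2 = 1
Var(Y) = 3² * 1 = 9 * 1 = 9

9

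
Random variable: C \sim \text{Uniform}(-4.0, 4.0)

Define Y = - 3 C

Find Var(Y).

For Y = aC + b: Var(Y) = a² * Var(C)
Var(C) = (4 + 4)^2/12 = 5.3333333
Var(Y) = (-3)² * 5.3333333 = 9 * 5.3333333 = 48

48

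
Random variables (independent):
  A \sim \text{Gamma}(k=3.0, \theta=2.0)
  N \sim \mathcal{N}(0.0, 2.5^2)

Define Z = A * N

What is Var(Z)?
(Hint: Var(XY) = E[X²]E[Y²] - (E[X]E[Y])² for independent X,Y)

Var(XY) = E[X²]E[Y²] - (E[X]E[Y])²
E[A] = 6, Var(A) = 12
E[N] = 0, Var(N) = 6.25
E[A²] = 12 + 6² = 48
E[N²] = 6.25 + 0² = 6.25
Var(Z) = 48*6.25 - (6*0)²
= 300 - 0 = 300

300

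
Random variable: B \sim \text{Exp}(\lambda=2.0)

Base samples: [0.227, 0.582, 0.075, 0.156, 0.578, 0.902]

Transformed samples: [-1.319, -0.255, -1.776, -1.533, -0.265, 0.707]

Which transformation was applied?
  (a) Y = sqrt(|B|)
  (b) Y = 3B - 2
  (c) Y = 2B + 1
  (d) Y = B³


Checking option (b) Y = 3B - 2:
  B = 0.227 -> Y = -1.319 ✓
  B = 0.582 -> Y = -0.255 ✓
  B = 0.075 -> Y = -1.776 ✓
All samples match this transformation.

(b) 3B - 2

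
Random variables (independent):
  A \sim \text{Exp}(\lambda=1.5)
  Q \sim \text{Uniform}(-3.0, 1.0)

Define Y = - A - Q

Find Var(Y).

For independent RVs: Var(aX + bY) = a²Var(X) + b²Var(Y)
Var(A) = 0.44444444
Var(Q) = 1.3333333
Var(Y) = (-1)²*0.44444444 + (-1)²*1.3333333
= 1*0.44444444 + 1*1.3333333 = 1.7777778

1.7777778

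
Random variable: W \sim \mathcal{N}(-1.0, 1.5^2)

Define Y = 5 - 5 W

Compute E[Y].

For Y = -5W + 5:
E[Y] = -5 * E[W] + 5
E[W] = -1.0 = -1
E[Y] = -5 * (-1) + 5 = 10

10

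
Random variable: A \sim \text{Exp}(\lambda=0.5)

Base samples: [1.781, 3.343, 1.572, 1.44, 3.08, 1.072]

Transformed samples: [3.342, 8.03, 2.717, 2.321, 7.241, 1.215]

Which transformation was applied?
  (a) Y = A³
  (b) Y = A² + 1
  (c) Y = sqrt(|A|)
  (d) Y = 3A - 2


Checking option (d) Y = 3A - 2:
  A = 1.781 -> Y = 3.342 ✓
  A = 3.343 -> Y = 8.03 ✓
  A = 1.572 -> Y = 2.717 ✓
All samples match this transformation.

(d) 3A - 2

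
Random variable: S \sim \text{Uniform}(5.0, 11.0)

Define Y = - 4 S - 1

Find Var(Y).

For Y = aS + b: Var(Y) = a² * Var(S)
Var(S) = (11 - 5)^2/12 = 3
Var(Y) = (-4)² * 3 = 16 * 3 = 48

48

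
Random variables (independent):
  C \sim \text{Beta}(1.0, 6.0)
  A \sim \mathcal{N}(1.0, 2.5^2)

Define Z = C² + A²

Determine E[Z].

E[Z] = E[C²] + E[A²]
E[C²] = Var(C) + E[C]² = 0.015306122 + 0.020408163 = 0.035714286
E[A²] = Var(A) + E[A]² = 6.25 + 1 = 7.25
E[Z] = 0.035714286 + 7.25 = 7.2857143

7.2857143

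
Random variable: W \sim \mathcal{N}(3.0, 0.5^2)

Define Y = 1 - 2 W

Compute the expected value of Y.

For Y = -2W + 1:
E[Y] = -2 * E[W] + 1
E[W] = 3.0 = 3
E[Y] = -2 * 3 + 1 = -5

-5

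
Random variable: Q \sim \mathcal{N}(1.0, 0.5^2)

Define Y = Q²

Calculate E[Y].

Using E[X²] = Var(X) + (E[X])²:
E[Q] = 1
Var(Q) = 0.5^2 = 0.25
E[Q²] = 0.25 + 1² = 0.25 + 1 = 1.25

1.25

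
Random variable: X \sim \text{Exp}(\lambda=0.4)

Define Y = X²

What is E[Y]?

Using E[X²] = Var(X) + (E[X])²:
E[X] = 2.5
Var(X) = 1/0.4^2 = 6.25
E[X²] = 6.25 + 2.5² = 6.25 + 6.25 = 12.5

12.5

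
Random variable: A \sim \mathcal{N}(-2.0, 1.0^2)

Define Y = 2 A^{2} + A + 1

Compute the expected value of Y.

E[Y] = 2*E[A²] + 1*E[A] + 1
E[A] = -2
E[A²] = Var(A) + (E[A])² = 1 + 4 = 5
E[Y] = 2*5 + 1*(-2) + 1 = 9

9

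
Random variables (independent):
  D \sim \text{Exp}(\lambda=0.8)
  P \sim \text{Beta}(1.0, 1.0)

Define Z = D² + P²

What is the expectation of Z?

E[Z] = E[D²] + E[P²]
E[D²] = Var(D) + E[D]² = 1.5625 + 1.5625 = 3.125
E[P²] = Var(P) + E[P]² = 0.083333333 + 0.25 = 0.33333333
E[Z] = 3.125 + 0.33333333 = 3.4583333

3.4583333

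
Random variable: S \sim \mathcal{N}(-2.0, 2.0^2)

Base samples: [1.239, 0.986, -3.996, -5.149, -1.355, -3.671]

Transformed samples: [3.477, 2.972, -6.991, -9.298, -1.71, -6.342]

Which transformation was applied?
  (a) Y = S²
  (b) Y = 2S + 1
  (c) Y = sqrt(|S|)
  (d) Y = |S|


Checking option (b) Y = 2S + 1:
  S = 1.239 -> Y = 3.477 ✓
  S = 0.986 -> Y = 2.972 ✓
  S = -3.996 -> Y = -6.991 ✓
All samples match this transformation.

(b) 2S + 1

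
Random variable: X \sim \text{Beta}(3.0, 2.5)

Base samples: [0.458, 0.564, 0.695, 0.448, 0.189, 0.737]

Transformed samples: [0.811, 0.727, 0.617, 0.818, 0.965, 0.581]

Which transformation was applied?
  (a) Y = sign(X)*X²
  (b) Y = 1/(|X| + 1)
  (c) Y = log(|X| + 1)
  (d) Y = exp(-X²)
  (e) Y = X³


Checking option (d) Y = exp(-X²):
  X = 0.458 -> Y = 0.811 ✓
  X = 0.564 -> Y = 0.727 ✓
  X = 0.695 -> Y = 0.617 ✓
All samples match this transformation.

(d) exp(-X²)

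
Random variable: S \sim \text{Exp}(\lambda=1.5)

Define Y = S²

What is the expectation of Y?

Using E[X²] = Var(X) + (E[X])²:
E[S] = 0.66666667
Var(S) = 1/1.5^2 = 0.44444444
E[S²] = 0.44444444 + 0.66666667² = 0.44444444 + 0.44444444 = 0.88888889

0.88888889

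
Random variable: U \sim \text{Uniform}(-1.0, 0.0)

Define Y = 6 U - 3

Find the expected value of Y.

For Y = 6U - 3:
E[Y] = 6 * E[U] - 3
E[U] = (-1 + 0)/2 = -0.5
E[Y] = 6 * (-0.5) - 3 = -6

-6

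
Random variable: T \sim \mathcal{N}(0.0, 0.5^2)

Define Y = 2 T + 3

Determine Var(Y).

For Y = aT + b: Var(Y) = a² * Var(T)
Var(T) = 0.5^2 = 0.25
Var(Y) = 2² * 0.25 = 4 * 0.25 = 1

1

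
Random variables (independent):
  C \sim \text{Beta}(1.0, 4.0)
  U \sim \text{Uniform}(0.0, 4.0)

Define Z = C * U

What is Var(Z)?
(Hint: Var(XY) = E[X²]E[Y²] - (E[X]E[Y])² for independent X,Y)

Var(XY) = E[X²]E[Y²] - (E[X]E[Y])²
E[C] = 0.2, Var(C) = 0.026666667
E[U] = 2, Var(U) = 1.3333333
E[C²] = 0.026666667 + 0.2² = 0.066666667
E[U²] = 1.3333333 + 2² = 5.3333333
Var(Z) = 0.066666667*5.3333333 - (0.2*2)²
= 0.35555556 - 0.16 = 0.19555556

0.19555556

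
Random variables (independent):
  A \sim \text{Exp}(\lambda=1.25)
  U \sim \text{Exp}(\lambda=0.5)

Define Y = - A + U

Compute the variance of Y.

For independent RVs: Var(aX + bY) = a²Var(X) + b²Var(Y)
Var(A) = 0.64
Var(U) = 4
Var(Y) = (-1)²*0.64 + 1²*4
= 1*0.64 + 1*4 = 4.64

4.64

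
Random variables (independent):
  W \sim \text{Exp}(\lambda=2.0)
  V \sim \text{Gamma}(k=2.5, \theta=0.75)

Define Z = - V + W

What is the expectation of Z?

E[Z] = 1*E[W] - 1*E[V]
E[W] = 0.5
E[V] = 1.875
E[Z] = 1*0.5 - 1*1.875 = -1.375

-1.375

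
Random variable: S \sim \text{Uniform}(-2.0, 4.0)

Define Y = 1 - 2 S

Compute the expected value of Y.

For Y = -2S + 1:
E[Y] = -2 * E[S] + 1
E[S] = (-2 + 4)/2 = 1
E[Y] = -2 * 1 + 1 = -1

-1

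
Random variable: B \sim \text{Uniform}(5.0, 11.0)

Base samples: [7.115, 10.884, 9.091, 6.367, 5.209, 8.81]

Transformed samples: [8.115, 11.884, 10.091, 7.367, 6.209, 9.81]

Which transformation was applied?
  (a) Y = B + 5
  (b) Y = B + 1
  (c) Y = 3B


Checking option (b) Y = B + 1:
  B = 7.115 -> Y = 8.115 ✓
  B = 10.884 -> Y = 11.884 ✓
  B = 9.091 -> Y = 10.091 ✓
All samples match this transformation.

(b) B + 1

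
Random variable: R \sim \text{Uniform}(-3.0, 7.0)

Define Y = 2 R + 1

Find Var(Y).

For Y = aR + b: Var(Y) = a² * Var(R)
Var(R) = (7 + 3)^2/12 = 8.3333333
Var(Y) = 2² * 8.3333333 = 4 * 8.3333333 = 33.333333

33.333333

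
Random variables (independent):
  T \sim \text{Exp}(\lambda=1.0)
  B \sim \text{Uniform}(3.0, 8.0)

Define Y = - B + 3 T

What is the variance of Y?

For independent RVs: Var(aX + bY) = a²Var(X) + b²Var(Y)
Var(T) = 1
Var(B) = 2.0833333
Var(Y) = 3²*1 + (-1)²*2.0833333
= 9*1 + 1*2.0833333 = 11.083333

11.083333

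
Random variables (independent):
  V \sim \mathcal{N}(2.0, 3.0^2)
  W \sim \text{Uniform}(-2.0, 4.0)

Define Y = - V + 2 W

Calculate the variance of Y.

For independent RVs: Var(aX + bY) = a²Var(X) + b²Var(Y)
Var(V) = 9
Var(W) = 3
Var(Y) = (-1)²*9 + 2²*3
= 1*9 + 4*3 = 21

21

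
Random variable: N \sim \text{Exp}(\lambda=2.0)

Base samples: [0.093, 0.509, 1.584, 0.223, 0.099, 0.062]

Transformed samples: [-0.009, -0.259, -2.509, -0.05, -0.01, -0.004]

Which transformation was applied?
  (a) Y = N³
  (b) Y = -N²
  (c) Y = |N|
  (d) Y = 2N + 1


Checking option (b) Y = -N²:
  N = 0.093 -> Y = -0.009 ✓
  N = 0.509 -> Y = -0.259 ✓
  N = 1.584 -> Y = -2.509 ✓
All samples match this transformation.

(b) -N²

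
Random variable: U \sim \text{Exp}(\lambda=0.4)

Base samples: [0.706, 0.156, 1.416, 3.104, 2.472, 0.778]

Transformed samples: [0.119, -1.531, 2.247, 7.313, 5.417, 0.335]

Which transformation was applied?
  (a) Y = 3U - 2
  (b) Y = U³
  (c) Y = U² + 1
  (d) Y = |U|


Checking option (a) Y = 3U - 2:
  U = 0.706 -> Y = 0.119 ✓
  U = 0.156 -> Y = -1.531 ✓
  U = 1.416 -> Y = 2.247 ✓
All samples match this transformation.

(a) 3U - 2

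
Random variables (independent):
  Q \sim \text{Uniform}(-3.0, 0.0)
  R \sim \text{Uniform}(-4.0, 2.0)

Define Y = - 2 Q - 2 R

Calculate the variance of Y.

For independent RVs: Var(aX + bY) = a²Var(X) + b²Var(Y)
Var(Q) = 0.75
Var(R) = 3
Var(Y) = (-2)²*0.75 + (-2)²*3
= 4*0.75 + 4*3 = 15

15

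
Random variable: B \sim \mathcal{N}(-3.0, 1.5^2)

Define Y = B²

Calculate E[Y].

E[B²] = Var(B) + (E[B])² = 2.25 + 9 = 11.25

11.25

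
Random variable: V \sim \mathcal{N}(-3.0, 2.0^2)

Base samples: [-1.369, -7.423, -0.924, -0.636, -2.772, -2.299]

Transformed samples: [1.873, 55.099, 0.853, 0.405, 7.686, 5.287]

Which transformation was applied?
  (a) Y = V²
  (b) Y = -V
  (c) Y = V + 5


Checking option (a) Y = V²:
  V = -1.369 -> Y = 1.873 ✓
  V = -7.423 -> Y = 55.099 ✓
  V = -0.924 -> Y = 0.853 ✓
All samples match this transformation.

(a) V²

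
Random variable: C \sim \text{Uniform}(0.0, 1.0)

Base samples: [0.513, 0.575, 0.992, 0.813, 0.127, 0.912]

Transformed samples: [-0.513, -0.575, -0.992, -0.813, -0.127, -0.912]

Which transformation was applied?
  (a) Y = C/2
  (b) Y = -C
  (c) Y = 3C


Checking option (b) Y = -C:
  C = 0.513 -> Y = -0.513 ✓
  C = 0.575 -> Y = -0.575 ✓
  C = 0.992 -> Y = -0.992 ✓
All samples match this transformation.

(b) -C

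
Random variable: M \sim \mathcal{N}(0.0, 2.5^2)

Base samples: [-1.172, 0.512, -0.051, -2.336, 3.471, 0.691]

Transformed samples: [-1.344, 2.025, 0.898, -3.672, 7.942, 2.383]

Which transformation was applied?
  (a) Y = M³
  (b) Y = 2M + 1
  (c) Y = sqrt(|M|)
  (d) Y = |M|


Checking option (b) Y = 2M + 1:
  M = -1.172 -> Y = -1.344 ✓
  M = 0.512 -> Y = 2.025 ✓
  M = -0.051 -> Y = 0.898 ✓
All samples match this transformation.

(b) 2M + 1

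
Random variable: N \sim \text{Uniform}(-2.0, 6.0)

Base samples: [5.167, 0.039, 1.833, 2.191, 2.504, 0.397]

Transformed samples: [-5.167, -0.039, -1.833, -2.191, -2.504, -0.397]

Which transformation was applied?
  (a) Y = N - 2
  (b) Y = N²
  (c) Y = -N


Checking option (c) Y = -N:
  N = 5.167 -> Y = -5.167 ✓
  N = 0.039 -> Y = -0.039 ✓
  N = 1.833 -> Y = -1.833 ✓
All samples match this transformation.

(c) -N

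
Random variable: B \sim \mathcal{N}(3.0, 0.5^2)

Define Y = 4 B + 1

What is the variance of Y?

For Y = aB + b: Var(Y) = a² * Var(B)
Var(B) = 0.5^2 = 0.25
Var(Y) = 4² * 0.25 = 16 * 0.25 = 4

4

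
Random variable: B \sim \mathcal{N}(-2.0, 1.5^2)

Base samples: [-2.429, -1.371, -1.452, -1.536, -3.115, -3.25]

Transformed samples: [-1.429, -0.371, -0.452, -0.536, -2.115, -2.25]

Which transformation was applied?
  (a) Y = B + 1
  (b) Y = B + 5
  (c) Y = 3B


Checking option (a) Y = B + 1:
  B = -2.429 -> Y = -1.429 ✓
  B = -1.371 -> Y = -0.371 ✓
  B = -1.452 -> Y = -0.452 ✓
All samples match this transformation.

(a) B + 1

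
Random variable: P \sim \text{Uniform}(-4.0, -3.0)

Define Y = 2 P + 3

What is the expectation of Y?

For Y = 2P + 3:
E[Y] = 2 * E[P] + 3
E[P] = (-4 - 3)/2 = -3.5
E[Y] = 2 * (-3.5) + 3 = -4

-4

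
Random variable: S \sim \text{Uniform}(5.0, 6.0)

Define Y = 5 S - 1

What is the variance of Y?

For Y = aS + b: Var(Y) = a² * Var(S)
Var(S) = (6 - 5)^2/12 = 0.083333333
Var(Y) = 5² * 0.083333333 = 25 * 0.083333333 = 2.0833333

2.0833333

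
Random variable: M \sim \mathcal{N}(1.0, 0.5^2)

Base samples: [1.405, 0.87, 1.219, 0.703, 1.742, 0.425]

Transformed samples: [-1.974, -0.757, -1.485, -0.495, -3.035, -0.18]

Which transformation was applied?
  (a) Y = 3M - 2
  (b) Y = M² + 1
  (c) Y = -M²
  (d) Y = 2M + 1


Checking option (c) Y = -M²:
  M = 1.405 -> Y = -1.974 ✓
  M = 0.87 -> Y = -0.757 ✓
  M = 1.219 -> Y = -1.485 ✓
All samples match this transformation.

(c) -M²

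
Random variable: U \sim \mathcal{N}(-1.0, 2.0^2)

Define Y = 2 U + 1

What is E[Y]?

For Y = 2U + 1:
E[Y] = 2 * E[U] + 1
E[U] = -1.0 = -1
E[Y] = 2 * (-1) + 1 = -1

-1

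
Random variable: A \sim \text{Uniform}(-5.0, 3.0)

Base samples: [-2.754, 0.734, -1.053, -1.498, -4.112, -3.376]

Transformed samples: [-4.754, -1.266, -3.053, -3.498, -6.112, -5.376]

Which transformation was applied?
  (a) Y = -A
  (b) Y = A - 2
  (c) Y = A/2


Checking option (b) Y = A - 2:
  A = -2.754 -> Y = -4.754 ✓
  A = 0.734 -> Y = -1.266 ✓
  A = -1.053 -> Y = -3.053 ✓
All samples match this transformation.

(b) A - 2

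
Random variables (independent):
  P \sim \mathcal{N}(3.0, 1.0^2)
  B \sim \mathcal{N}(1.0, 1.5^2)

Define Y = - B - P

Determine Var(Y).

For independent RVs: Var(aX + bY) = a²Var(X) + b²Var(Y)
Var(P) = 1
Var(B) = 2.25
Var(Y) = (-1)²*1 + (-1)²*2.25
= 1*1 + 1*2.25 = 3.25

3.25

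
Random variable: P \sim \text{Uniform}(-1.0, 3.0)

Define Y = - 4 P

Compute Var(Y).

For Y = aP + b: Var(Y) = a² * Var(P)
Var(P) = (3 + 1)^2/12 = 1.3333333
Var(Y) = (-4)² * 1.3333333 = 16 * 1.3333333 = 21.333333

21.333333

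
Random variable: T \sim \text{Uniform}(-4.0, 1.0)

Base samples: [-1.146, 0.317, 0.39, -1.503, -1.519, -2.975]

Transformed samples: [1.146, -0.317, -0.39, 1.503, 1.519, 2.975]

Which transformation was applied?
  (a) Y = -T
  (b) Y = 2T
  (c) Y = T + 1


Checking option (a) Y = -T:
  T = -1.146 -> Y = 1.146 ✓
  T = 0.317 -> Y = -0.317 ✓
  T = 0.39 -> Y = -0.39 ✓
All samples match this transformation.

(a) -T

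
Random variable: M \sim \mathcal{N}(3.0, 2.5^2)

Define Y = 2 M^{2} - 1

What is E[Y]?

E[Y] = 2*E[M²] - 1
E[M] = 3
E[M²] = Var(M) + (E[M])² = 6.25 + 9 = 15.25
E[Y] = 2*15.25 - 1 = 29.5

29.5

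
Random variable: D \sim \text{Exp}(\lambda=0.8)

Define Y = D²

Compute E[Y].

Using E[X²] = Var(X) + (E[X])²:
E[D] = 1.25
Var(D) = 1/0.8^2 = 1.5625
E[D²] = 1.5625 + 1.25² = 1.5625 + 1.5625 = 3.125

3.125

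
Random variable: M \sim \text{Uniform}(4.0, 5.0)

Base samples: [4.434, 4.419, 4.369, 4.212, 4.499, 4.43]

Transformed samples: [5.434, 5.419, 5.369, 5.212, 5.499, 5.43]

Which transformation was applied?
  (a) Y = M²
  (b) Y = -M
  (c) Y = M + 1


Checking option (c) Y = M + 1:
  M = 4.434 -> Y = 5.434 ✓
  M = 4.419 -> Y = 5.419 ✓
  M = 4.369 -> Y = 5.369 ✓
All samples match this transformation.

(c) M + 1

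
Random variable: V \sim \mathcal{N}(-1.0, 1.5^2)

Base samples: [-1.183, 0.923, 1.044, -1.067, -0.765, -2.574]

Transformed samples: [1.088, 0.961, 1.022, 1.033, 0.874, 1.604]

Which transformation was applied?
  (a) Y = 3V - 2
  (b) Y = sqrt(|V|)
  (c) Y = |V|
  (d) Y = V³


Checking option (b) Y = sqrt(|V|):
  V = -1.183 -> Y = 1.088 ✓
  V = 0.923 -> Y = 0.961 ✓
  V = 1.044 -> Y = 1.022 ✓
All samples match this transformation.

(b) sqrt(|V|)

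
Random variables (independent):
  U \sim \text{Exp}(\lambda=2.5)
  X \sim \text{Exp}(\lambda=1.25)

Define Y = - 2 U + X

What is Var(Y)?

For independent RVs: Var(aX + bY) = a²Var(X) + b²Var(Y)
Var(U) = 0.16
Var(X) = 0.64
Var(Y) = (-2)²*0.16 + 1²*0.64
= 4*0.16 + 1*0.64 = 1.28

1.28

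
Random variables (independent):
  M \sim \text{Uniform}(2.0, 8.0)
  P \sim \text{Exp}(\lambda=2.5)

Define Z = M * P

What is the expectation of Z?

For independent RVs: E[XY] = E[X]*E[Y]
E[M] = 5
E[P] = 0.4
E[Z] = 5 * 0.4 = 2

2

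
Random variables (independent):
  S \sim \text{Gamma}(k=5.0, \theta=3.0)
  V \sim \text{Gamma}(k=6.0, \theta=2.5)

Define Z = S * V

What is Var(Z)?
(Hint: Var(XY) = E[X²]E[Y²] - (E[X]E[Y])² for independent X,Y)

Var(XY) = E[X²]E[Y²] - (E[X]E[Y])²
E[S] = 15, Var(S) = 45
E[V] = 15, Var(V) = 37.5
E[S²] = 45 + 15² = 270
E[V²] = 37.5 + 15² = 262.5
Var(Z) = 270*262.5 - (15*15)²
= 70875 - 50625 = 20250

20250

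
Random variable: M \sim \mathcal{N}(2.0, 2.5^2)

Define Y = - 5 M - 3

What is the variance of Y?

For Y = aM + b: Var(Y) = a² * Var(M)
Var(M) = 2.5^2 = 6.25
Var(Y) = (-5)² * 6.25 = 25 * 6.25 = 156.25

156.25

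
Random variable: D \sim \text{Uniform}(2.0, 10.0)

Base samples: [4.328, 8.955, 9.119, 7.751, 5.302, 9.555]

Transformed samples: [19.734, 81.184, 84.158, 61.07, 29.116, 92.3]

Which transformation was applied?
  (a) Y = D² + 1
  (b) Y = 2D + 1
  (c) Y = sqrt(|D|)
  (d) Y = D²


Checking option (a) Y = D² + 1:
  D = 4.328 -> Y = 19.734 ✓
  D = 8.955 -> Y = 81.184 ✓
  D = 9.119 -> Y = 84.158 ✓
All samples match this transformation.

(a) D² + 1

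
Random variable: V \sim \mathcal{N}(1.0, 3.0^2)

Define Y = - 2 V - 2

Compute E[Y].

For Y = -2V - 2:
E[Y] = -2 * E[V] - 2
E[V] = 1.0 = 1
E[Y] = -2 * 1 - 2 = -4

-4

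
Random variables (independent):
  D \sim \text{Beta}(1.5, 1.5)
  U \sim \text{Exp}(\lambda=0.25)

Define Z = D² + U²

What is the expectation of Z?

E[Z] = E[D²] + E[U²]
E[D²] = Var(D) + E[D]² = 0.0625 + 0.25 = 0.3125
E[U²] = Var(U) + E[U]² = 16 + 16 = 32
E[Z] = 0.3125 + 32 = 32.3125

32.3125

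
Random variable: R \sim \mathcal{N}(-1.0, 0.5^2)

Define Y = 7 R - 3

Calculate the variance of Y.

For Y = aR + b: Var(Y) = a² * Var(R)
Var(R) = 0.5^2 = 0.25
Var(Y) = 7² * 0.25 = 49 * 0.25 = 12.25

12.25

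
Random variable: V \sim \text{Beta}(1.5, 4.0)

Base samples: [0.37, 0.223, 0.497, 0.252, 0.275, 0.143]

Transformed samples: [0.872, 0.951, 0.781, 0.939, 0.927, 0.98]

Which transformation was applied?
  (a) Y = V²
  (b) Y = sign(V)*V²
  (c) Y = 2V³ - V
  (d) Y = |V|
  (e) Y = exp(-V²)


Checking option (e) Y = exp(-V²):
  V = 0.37 -> Y = 0.872 ✓
  V = 0.223 -> Y = 0.951 ✓
  V = 0.497 -> Y = 0.781 ✓
All samples match this transformation.

(e) exp(-V²)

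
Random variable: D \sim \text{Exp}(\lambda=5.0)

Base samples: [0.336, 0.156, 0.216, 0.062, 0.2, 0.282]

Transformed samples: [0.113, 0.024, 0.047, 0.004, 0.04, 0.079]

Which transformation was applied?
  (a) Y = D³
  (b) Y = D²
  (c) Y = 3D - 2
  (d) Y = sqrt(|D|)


Checking option (b) Y = D²:
  D = 0.336 -> Y = 0.113 ✓
  D = 0.156 -> Y = 0.024 ✓
  D = 0.216 -> Y = 0.047 ✓
All samples match this transformation.

(b) D²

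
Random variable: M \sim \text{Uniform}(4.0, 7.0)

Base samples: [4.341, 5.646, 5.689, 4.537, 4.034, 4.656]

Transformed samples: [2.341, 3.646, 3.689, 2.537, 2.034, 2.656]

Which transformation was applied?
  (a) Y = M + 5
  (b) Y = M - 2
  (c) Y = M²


Checking option (b) Y = M - 2:
  M = 4.341 -> Y = 2.341 ✓
  M = 5.646 -> Y = 3.646 ✓
  M = 5.689 -> Y = 3.689 ✓
All samples match this transformation.

(b) M - 2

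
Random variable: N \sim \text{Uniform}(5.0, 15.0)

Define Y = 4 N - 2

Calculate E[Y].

For Y = 4N - 2:
E[Y] = 4 * E[N] - 2
E[N] = (5 + 15)/2 = 10
E[Y] = 4 * 10 - 2 = 38

38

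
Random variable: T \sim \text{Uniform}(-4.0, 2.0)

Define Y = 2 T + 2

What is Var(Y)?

For Y = aT + b: Var(Y) = a² * Var(T)
Var(T) = (2 + 4)^2/12 = 3
Var(Y) = 2² * 3 = 4 * 3 = 12

12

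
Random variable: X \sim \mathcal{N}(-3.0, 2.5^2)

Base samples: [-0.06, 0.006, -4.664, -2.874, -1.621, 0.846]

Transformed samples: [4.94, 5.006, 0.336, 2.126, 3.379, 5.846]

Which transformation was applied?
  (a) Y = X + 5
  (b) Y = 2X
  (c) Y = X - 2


Checking option (a) Y = X + 5:
  X = -0.06 -> Y = 4.94 ✓
  X = 0.006 -> Y = 5.006 ✓
  X = -4.664 -> Y = 0.336 ✓
All samples match this transformation.

(a) X + 5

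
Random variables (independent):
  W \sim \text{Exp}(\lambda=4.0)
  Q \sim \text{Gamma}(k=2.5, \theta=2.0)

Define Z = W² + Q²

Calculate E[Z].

E[Z] = E[W²] + E[Q²]
E[W²] = Var(W) + E[W]² = 0.0625 + 0.0625 = 0.125
E[Q²] = Var(Q) + E[Q]² = 10 + 25 = 35
E[Z] = 0.125 + 35 = 35.125

35.125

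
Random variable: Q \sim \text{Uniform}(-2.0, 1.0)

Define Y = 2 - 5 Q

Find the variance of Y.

For Y = aQ + b: Var(Y) = a² * Var(Q)
Var(Q) = (1 + 2)^2/12 = 0.75
Var(Y) = (-5)² * 0.75 = 25 * 0.75 = 18.75

18.75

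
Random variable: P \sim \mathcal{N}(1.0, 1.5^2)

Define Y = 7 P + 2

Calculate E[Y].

For Y = 7P + 2:
E[Y] = 7 * E[P] + 2
E[P] = 1.0 = 1
E[Y] = 7 * 1 + 2 = 9

9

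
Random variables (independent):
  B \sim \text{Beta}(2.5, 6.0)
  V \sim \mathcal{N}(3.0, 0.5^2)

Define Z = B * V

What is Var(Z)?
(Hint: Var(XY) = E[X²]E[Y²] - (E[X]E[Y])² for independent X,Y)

Var(XY) = E[X²]E[Y²] - (E[X]E[Y])²
E[B] = 0.29411765, Var(B) = 0.021853943
E[V] = 3, Var(V) = 0.25
E[B²] = 0.021853943 + 0.29411765² = 0.10835913
E[V²] = 0.25 + 3² = 9.25
Var(Z) = 0.10835913*9.25 - (0.29411765*3)²
= 1.002322 - 0.77854671 = 0.22377527

0.22377527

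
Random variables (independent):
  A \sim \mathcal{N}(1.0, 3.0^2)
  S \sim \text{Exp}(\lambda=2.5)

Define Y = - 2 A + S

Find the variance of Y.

For independent RVs: Var(aX + bY) = a²Var(X) + b²Var(Y)
Var(A) = 9
Var(S) = 0.16
Var(Y) = (-2)²*9 + 1²*0.16
= 4*9 + 1*0.16 = 36.16

36.16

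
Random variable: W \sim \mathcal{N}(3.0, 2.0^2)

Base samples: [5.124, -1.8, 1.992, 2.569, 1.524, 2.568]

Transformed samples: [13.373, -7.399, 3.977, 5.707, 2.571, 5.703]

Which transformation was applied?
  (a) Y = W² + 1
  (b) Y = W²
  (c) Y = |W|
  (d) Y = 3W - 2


Checking option (d) Y = 3W - 2:
  W = 5.124 -> Y = 13.373 ✓
  W = -1.8 -> Y = -7.399 ✓
  W = 1.992 -> Y = 3.977 ✓
All samples match this transformation.

(d) 3W - 2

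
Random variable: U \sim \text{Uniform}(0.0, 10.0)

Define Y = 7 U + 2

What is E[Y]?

For Y = 7U + 2:
E[Y] = 7 * E[U] + 2
E[U] = (0 + 10)/2 = 5
E[Y] = 7 * 5 + 2 = 37

37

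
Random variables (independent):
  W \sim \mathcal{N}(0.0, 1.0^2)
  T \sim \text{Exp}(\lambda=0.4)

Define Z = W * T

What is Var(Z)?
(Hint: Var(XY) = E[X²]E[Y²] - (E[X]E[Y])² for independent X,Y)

Var(XY) = E[X²]E[Y²] - (E[X]E[Y])²
E[W] = 0, Var(W) = 1
E[T] = 2.5, Var(T) = 6.25
E[W²] = 1 + 0² = 1
E[T²] = 6.25 + 2.5² = 12.5
Var(Z) = 1*12.5 - (0*2.5)²
= 12.5 - 0 = 12.5

12.5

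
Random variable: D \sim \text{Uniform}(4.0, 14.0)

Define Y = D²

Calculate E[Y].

Using E[X²] = Var(X) + (E[X])²:
E[D] = 9
Var(D) = (14 - 4)^2/12 = 8.3333333
E[D²] = 8.3333333 + 9² = 8.3333333 + 81 = 89.333333

89.333333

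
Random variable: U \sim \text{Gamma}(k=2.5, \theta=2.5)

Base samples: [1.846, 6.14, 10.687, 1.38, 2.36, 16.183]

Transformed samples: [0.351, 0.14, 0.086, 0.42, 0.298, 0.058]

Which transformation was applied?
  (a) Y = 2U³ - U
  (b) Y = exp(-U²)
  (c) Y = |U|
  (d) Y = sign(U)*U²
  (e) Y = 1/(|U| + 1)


Checking option (e) Y = 1/(|U| + 1):
  U = 1.846 -> Y = 0.351 ✓
  U = 6.14 -> Y = 0.14 ✓
  U = 10.687 -> Y = 0.086 ✓
All samples match this transformation.

(e) 1/(|U| + 1)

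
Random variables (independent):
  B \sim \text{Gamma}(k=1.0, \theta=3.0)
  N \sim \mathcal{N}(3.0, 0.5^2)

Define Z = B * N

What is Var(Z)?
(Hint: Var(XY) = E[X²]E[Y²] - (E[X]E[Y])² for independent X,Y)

Var(XY) = E[X²]E[Y²] - (E[X]E[Y])²
E[B] = 3, Var(B) = 9
E[N] = 3, Var(N) = 0.25
E[B²] = 9 + 3² = 18
E[N²] = 0.25 + 3² = 9.25
Var(Z) = 18*9.25 - (3*3)²
= 166.5 - 81 = 85.5

85.5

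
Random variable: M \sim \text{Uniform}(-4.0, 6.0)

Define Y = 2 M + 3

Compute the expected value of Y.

For Y = 2M + 3:
E[Y] = 2 * E[M] + 3
E[M] = (-4 + 6)/2 = 1
E[Y] = 2 * 1 + 3 = 5

5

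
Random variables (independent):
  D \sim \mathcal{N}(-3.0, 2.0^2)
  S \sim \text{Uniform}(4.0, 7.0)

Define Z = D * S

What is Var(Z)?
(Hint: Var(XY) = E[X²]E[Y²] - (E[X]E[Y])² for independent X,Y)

Var(XY) = E[X²]E[Y²] - (E[X]E[Y])²
E[D] = -3, Var(D) = 4
E[S] = 5.5, Var(S) = 0.75
E[D²] = 4 + (-3)² = 13
E[S²] = 0.75 + 5.5² = 31
Var(Z) = 13*31 - (-3*5.5)²
= 403 - 272.25 = 130.75

130.75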